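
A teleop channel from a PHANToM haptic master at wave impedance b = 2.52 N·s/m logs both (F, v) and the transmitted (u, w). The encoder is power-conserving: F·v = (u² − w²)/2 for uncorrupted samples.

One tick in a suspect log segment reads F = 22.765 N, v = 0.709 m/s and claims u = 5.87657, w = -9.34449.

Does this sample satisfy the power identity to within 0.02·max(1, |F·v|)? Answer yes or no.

no

F·v = 22.765×0.709 = 16.14038 W.
(u² − w²)/2 = (34.53407 − 87.31949)/2 = -26.39271 W.
|Δ| = 42.53309;  2% of max(1, |F·v|) = 0.32281.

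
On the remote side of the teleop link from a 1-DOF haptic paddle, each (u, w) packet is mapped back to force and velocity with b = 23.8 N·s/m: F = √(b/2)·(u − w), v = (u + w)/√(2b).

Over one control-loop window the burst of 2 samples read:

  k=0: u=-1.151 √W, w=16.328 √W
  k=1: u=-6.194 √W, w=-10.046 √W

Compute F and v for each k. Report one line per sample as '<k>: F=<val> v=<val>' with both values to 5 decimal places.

k=0: u−w=-17.47900, u+w=15.17700; √(b/2)=3.44964, √(2b)=6.89928; F=3.44964×(-17.479)=-60.29622, v=15.17700/6.89928=2.19980
k=1: u−w=3.85200, u+w=-16.24000; √(b/2)=3.44964, √(2b)=6.89928; F=3.44964×3.852=13.28800, v=-16.24000/6.89928=-2.35387

0: F=-60.29622 v=2.19980
1: F=13.28800 v=-2.35387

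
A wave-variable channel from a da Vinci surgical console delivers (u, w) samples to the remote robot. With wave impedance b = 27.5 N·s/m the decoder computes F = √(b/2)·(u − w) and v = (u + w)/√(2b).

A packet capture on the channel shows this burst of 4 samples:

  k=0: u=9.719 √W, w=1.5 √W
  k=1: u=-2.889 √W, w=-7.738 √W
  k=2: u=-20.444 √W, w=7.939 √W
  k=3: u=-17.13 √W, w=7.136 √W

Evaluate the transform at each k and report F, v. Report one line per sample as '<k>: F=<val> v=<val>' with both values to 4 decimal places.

k=0: u−w=8.2190, u+w=11.2190; √(b/2)=3.7081, √(2b)=7.4162; F=3.7081×8.219=30.4769, v=11.2190/7.4162=1.5128
k=1: u−w=4.8490, u+w=-10.6270; √(b/2)=3.7081, √(2b)=7.4162; F=3.7081×4.849=17.9806, v=-10.6270/7.4162=-1.4329
k=2: u−w=-28.3830, u+w=-12.5050; √(b/2)=3.7081, √(2b)=7.4162; F=3.7081×(-28.383)=-105.2470, v=-12.5050/7.4162=-1.6862
k=3: u−w=-24.2660, u+w=-9.9940; √(b/2)=3.7081, √(2b)=7.4162; F=3.7081×(-24.266)=-89.9807, v=-9.9940/7.4162=-1.3476

0: F=30.4769 v=1.5128
1: F=17.9806 v=-1.4329
2: F=-105.2470 v=-1.6862
3: F=-89.9807 v=-1.3476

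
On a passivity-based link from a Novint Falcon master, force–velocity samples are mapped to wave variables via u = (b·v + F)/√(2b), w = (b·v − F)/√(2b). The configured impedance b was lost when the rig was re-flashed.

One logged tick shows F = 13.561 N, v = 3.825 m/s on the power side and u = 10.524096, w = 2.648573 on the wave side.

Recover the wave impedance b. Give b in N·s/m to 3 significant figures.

u + w = 13.172669;  u + w = √(2b)·v, so √(2b) = 13.172669/3.825 = 3.443835.
b = (√(2b))²/2 = 11.860000/2 = 5.930000.
(Check via u − w = 2F/√(2b): u − w = 7.875523, 2F/√(2b) = 7.875522.)

b = 5.93 N·s/m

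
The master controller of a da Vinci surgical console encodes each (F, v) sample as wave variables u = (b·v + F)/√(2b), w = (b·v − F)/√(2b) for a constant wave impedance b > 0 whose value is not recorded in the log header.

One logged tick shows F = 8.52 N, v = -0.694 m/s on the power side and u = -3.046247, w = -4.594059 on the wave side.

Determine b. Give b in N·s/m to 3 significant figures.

b = 60.6 N·s/m

u + w = -7.640306;  u + w = √(2b)·v, so √(2b) = -7.640306/(-0.694) = 11.009086.
b = (√(2b))²/2 = 121.199985/2 = 60.599992.
(Check via u − w = 2F/√(2b): u − w = 1.547812, 2F/√(2b) = 1.547812.)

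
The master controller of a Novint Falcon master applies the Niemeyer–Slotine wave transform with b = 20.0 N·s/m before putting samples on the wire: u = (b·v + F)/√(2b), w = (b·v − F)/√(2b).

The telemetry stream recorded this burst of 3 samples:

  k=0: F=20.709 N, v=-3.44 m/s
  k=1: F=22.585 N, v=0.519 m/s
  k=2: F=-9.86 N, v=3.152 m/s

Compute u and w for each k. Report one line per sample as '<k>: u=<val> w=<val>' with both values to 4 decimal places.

0: u=-7.6039 w=-14.1526
1: u=5.2122 w=-1.9298
2: u=8.4085 w=11.5265

k=0: b·v=20.0×(-3.44)=-68.8000; √(2b)=6.3246; u=(-68.8000+20.709)/6.3246=-7.6039, w=(-68.8000−20.709)/6.3246=-14.1526
k=1: b·v=20.0×0.519=10.3800; √(2b)=6.3246; u=(10.3800+22.585)/6.3246=5.2122, w=(10.3800−22.585)/6.3246=-1.9298
k=2: b·v=20.0×3.152=63.0400; √(2b)=6.3246; u=(63.0400+(-9.86))/6.3246=8.4085, w=(63.0400−(-9.86))/6.3246=11.5265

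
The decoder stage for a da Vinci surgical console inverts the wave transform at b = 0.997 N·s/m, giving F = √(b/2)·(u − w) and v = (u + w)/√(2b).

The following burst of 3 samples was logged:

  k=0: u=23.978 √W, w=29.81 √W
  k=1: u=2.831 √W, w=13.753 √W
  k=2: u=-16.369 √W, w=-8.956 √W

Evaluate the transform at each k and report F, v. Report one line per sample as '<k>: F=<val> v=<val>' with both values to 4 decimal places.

k=0: u−w=-5.8320, u+w=53.7880; √(b/2)=0.7060, √(2b)=1.4121; F=0.7060×(-5.832)=-4.1177, v=53.7880/1.4121=38.0910
k=1: u−w=-10.9220, u+w=16.5840; √(b/2)=0.7060, √(2b)=1.4121; F=0.7060×(-10.922)=-7.7114, v=16.5840/1.4121=11.7443
k=2: u−w=-7.4130, u+w=-25.3250; √(b/2)=0.7060, √(2b)=1.4121; F=0.7060×(-7.413)=-5.2339, v=-25.3250/1.4121=-17.9344

0: F=-4.1177 v=38.0910
1: F=-7.7114 v=11.7443
2: F=-5.2339 v=-17.9344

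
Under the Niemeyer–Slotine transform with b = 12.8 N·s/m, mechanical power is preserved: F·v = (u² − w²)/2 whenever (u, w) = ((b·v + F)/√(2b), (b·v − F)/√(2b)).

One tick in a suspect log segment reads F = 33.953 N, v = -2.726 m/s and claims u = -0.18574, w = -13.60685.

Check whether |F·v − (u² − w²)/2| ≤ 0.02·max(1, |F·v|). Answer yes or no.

F·v = 33.953×(-2.726) = -92.55588 W.
(u² − w²)/2 = (0.03450 − 185.14637)/2 = -92.55593 W.
|Δ| = 0.00006;  2% of max(1, |F·v|) = 1.85112.

yes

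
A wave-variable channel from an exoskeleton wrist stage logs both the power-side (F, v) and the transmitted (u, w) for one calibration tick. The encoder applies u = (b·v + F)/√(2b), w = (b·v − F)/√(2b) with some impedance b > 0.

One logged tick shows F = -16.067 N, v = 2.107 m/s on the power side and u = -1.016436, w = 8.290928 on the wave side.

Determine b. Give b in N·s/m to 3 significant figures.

u + w = 7.274492;  u + w = √(2b)·v, so √(2b) = 7.274492/2.107 = 3.452535.
b = (√(2b))²/2 = 11.920000/2 = 5.960000.
(Check via u − w = 2F/√(2b): u − w = -9.307364, 2F/√(2b) = -9.307363.)

b = 5.96 N·s/m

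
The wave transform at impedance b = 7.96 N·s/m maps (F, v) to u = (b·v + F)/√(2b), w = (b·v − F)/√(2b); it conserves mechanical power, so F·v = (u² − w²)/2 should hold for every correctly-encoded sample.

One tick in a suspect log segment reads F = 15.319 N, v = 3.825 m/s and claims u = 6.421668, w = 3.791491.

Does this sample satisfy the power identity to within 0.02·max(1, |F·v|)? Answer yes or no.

F·v = 15.319×3.825 = 58.595175 W.
(u² − w²)/2 = (41.237820 − 14.375404)/2 = 13.431208 W.
|Δ| = 45.163967;  2% of max(1, |F·v|) = 1.171904.

no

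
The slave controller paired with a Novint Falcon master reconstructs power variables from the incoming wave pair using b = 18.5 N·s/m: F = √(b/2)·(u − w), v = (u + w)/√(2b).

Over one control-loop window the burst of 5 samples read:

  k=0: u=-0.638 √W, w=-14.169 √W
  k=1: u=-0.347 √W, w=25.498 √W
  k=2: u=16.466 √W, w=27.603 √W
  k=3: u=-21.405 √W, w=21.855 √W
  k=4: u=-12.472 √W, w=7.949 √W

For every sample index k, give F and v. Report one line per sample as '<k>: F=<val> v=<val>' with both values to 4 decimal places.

k=0: u−w=13.5310, u+w=-14.8070; √(b/2)=3.0414, √(2b)=6.0828; F=3.0414×13.531=41.1529, v=-14.8070/6.0828=-2.4343
k=1: u−w=-25.8450, u+w=25.1510; √(b/2)=3.0414, √(2b)=6.0828; F=3.0414×(-25.845)=-78.6045, v=25.1510/6.0828=4.1348
k=2: u−w=-11.1370, u+w=44.0690; √(b/2)=3.0414, √(2b)=6.0828; F=3.0414×(-11.137)=-33.8719, v=44.0690/6.0828=7.2449
k=3: u−w=-43.2600, u+w=0.4500; √(b/2)=3.0414, √(2b)=6.0828; F=3.0414×(-43.26)=-131.5702, v=0.4500/6.0828=0.0740
k=4: u−w=-20.4210, u+w=-4.5230; √(b/2)=3.0414, √(2b)=6.0828; F=3.0414×(-20.421)=-62.1080, v=-4.5230/6.0828=-0.7436

0: F=41.1529 v=-2.4343
1: F=-78.6045 v=4.1348
2: F=-33.8719 v=7.2449
3: F=-131.5702 v=0.0740
4: F=-62.1080 v=-0.7436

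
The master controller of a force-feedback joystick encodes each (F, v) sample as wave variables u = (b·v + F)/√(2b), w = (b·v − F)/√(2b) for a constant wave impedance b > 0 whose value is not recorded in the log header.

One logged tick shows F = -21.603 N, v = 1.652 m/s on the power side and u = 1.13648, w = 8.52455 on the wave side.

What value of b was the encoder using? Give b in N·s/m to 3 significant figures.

u + w = 9.66103;  u + w = √(2b)·v, so √(2b) = 9.66103/1.652 = 5.84808.
b = (√(2b))²/2 = 34.20005/2 = 17.10003.
(Check via u − w = 2F/√(2b): u − w = -7.38807, 2F/√(2b) = -7.38806.)

b = 17.1 N·s/m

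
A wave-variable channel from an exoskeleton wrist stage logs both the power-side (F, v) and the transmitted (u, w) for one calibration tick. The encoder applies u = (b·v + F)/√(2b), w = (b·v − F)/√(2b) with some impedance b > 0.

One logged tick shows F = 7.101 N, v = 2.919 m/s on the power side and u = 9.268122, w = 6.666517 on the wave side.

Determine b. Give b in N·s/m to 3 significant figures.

u + w = 15.934639;  u + w = √(2b)·v, so √(2b) = 15.934639/2.919 = 5.458938.
b = (√(2b))²/2 = 29.800000/2 = 14.900000.
(Check via u − w = 2F/√(2b): u − w = 2.601605, 2F/√(2b) = 2.601605.)

b = 14.9 N·s/m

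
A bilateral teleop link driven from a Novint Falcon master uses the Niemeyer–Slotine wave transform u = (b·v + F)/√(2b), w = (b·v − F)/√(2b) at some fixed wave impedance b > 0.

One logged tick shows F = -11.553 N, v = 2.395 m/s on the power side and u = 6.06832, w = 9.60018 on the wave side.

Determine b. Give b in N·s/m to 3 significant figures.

u + w = 15.6685;  u + w = √(2b)·v, so √(2b) = 15.6685/2.395 = 6.5422.
b = (√(2b))²/2 = 42.8000/2 = 21.4000.
(Check via u − w = 2F/√(2b): u − w = -3.5319, 2F/√(2b) = -3.5319.)

b = 21.4 N·s/m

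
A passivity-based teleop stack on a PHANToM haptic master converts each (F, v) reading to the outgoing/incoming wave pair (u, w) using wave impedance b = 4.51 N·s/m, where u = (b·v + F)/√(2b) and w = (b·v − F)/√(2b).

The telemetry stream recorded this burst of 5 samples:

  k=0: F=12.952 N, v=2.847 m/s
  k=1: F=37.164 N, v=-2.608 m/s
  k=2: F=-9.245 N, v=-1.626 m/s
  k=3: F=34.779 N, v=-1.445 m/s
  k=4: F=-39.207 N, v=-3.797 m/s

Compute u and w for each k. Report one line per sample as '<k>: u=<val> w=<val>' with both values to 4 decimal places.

k=0: b·v=4.51×2.847=12.8400; √(2b)=3.0033; u=(12.8400+12.952)/3.0033=8.5878, w=(12.8400−12.952)/3.0033=-0.0373
k=1: b·v=4.51×(-2.608)=-11.7621; √(2b)=3.0033; u=(-11.7621+37.164)/3.0033=8.4579, w=(-11.7621−37.164)/3.0033=-16.2906
k=2: b·v=4.51×(-1.626)=-7.3333; √(2b)=3.0033; u=(-7.3333+(-9.245))/3.0033=-5.5200, w=(-7.3333−(-9.245))/3.0033=0.6365
k=3: b·v=4.51×(-1.445)=-6.5169; √(2b)=3.0033; u=(-6.5169+34.779)/3.0033=9.4102, w=(-6.5169−34.779)/3.0033=-13.7500
k=4: b·v=4.51×(-3.797)=-17.1245; √(2b)=3.0033; u=(-17.1245+(-39.207))/3.0033=-18.7563, w=(-17.1245−(-39.207))/3.0033=7.3527

0: u=8.5878 w=-0.0373
1: u=8.4579 w=-16.2906
2: u=-5.5200 w=0.6365
3: u=9.4102 w=-13.7500
4: u=-18.7563 w=7.3527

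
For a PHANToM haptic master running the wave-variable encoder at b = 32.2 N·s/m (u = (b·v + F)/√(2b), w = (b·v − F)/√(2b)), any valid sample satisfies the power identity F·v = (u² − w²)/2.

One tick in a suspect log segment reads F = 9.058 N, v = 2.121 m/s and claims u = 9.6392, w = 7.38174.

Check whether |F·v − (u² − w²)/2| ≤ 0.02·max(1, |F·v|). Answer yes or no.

F·v = 9.058×2.121 = 19.21202 W.
(u² − w²)/2 = (92.91418 − 54.49009)/2 = 19.21205 W.
|Δ| = 0.00003;  2% of max(1, |F·v|) = 0.38424.

yes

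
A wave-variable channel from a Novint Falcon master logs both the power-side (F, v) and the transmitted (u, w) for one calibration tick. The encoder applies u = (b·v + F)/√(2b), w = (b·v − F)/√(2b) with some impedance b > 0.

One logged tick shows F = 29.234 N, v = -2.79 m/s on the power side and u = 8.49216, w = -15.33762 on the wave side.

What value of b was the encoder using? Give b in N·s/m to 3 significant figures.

b = 3.01 N·s/m

u + w = -6.8455;  u + w = √(2b)·v, so √(2b) = -6.8455/(-2.79) = 2.4536.
b = (√(2b))²/2 = 6.0200/2 = 3.0100.
(Check via u − w = 2F/√(2b): u − w = 23.8298, 2F/√(2b) = 23.8298.)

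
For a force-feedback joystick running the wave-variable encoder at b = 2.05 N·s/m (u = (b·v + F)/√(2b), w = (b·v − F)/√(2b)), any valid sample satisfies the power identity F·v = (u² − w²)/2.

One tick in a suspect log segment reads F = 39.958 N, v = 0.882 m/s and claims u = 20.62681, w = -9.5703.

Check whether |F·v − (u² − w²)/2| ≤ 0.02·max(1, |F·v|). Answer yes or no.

no

F·v = 39.958×0.882 = 35.2430 W.
(u² − w²)/2 = (425.4653 − 91.5906)/2 = 166.9373 W.
|Δ| = 131.6944;  2% of max(1, |F·v|) = 0.7049.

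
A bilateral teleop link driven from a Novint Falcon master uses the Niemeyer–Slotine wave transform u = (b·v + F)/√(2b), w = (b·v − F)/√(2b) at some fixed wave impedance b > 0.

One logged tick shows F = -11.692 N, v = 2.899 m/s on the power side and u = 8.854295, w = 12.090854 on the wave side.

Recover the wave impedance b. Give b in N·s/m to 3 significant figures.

u + w = 20.945149;  u + w = √(2b)·v, so √(2b) = 20.945149/2.899 = 7.224957.
b = (√(2b))²/2 = 52.199997/2 = 26.099998.
(Check via u − w = 2F/√(2b): u − w = -3.236559, 2F/√(2b) = -3.236559.)

b = 26.1 N·s/m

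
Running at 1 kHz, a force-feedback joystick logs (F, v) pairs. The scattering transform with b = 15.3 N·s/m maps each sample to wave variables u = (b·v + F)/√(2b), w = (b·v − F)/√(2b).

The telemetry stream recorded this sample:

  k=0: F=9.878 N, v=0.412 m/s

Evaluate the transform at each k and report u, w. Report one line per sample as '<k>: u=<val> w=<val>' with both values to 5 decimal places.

0: u=2.92523 w=-0.64616

k=0: b·v=15.3×0.412=6.30360; √(2b)=5.53173; u=(6.30360+9.878)/5.53173=2.92523, w=(6.30360−9.878)/5.53173=-0.64616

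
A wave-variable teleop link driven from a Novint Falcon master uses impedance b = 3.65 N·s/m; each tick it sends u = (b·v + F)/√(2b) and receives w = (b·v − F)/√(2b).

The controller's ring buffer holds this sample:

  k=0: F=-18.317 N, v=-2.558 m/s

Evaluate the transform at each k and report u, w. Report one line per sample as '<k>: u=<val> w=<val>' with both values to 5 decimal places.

0: u=-10.23509 w=3.32376

k=0: b·v=3.65×(-2.558)=-9.33670; √(2b)=2.70185; u=(-9.33670+(-18.317))/2.70185=-10.23509, w=(-9.33670−(-18.317))/2.70185=3.32376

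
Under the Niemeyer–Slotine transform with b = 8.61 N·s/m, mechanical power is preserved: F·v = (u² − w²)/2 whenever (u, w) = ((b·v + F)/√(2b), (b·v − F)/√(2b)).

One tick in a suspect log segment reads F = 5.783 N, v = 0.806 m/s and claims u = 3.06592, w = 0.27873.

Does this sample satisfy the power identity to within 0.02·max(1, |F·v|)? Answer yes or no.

yes

F·v = 5.783×0.806 = 4.6611 W.
(u² − w²)/2 = (9.3999 − 0.0777)/2 = 4.6611 W.
|Δ| = 0.0000;  2% of max(1, |F·v|) = 0.0932.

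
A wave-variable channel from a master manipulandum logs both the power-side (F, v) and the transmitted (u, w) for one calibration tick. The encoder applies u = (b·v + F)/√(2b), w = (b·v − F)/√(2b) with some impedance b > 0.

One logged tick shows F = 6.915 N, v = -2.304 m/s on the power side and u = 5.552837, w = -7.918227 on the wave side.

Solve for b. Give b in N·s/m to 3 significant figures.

b = 0.527 N·s/m

u + w = -2.365390;  u + w = √(2b)·v, so √(2b) = -2.365390/(-2.304) = 1.026645.
b = (√(2b))²/2 = 1.054000/2 = 0.527000.
(Check via u − w = 2F/√(2b): u − w = 13.471064, 2F/√(2b) = 13.471064.)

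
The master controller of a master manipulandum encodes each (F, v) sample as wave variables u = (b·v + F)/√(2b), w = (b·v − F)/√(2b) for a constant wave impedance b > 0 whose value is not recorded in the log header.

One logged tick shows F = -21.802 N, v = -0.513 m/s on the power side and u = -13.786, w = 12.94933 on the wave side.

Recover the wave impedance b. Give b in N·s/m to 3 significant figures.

b = 1.33 N·s/m

u + w = -0.83667;  u + w = √(2b)·v, so √(2b) = -0.83667/(-0.513) = 1.63094.
b = (√(2b))²/2 = 2.65995/2 = 1.32998.
(Check via u − w = 2F/√(2b): u − w = -26.73533, 2F/√(2b) = -26.73557.)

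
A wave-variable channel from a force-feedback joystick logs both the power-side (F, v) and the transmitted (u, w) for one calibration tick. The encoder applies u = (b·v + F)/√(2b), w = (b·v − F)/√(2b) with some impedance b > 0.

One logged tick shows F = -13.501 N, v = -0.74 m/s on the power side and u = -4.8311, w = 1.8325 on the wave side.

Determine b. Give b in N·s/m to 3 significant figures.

b = 8.21 N·s/m

u + w = -2.99860;  u + w = √(2b)·v, so √(2b) = -2.99860/(-0.74) = 4.05216.
b = (√(2b))²/2 = 16.42002/2 = 8.21001.
(Check via u − w = 2F/√(2b): u − w = -6.66360, 2F/√(2b) = -6.66360.)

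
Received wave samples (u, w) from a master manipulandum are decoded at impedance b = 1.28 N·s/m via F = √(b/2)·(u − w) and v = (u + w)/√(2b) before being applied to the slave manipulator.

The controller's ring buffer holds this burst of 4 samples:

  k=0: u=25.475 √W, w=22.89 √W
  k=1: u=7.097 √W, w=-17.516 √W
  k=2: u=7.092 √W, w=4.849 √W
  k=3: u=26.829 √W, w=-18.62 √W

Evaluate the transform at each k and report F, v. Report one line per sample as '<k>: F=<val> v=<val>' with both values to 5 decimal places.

k=0: u−w=2.58500, u+w=48.36500; √(b/2)=0.80000, √(2b)=1.60000; F=0.80000×2.585=2.06800, v=48.36500/1.60000=30.22812
k=1: u−w=24.61300, u+w=-10.41900; √(b/2)=0.80000, √(2b)=1.60000; F=0.80000×24.613=19.69040, v=-10.41900/1.60000=-6.51187
k=2: u−w=2.24300, u+w=11.94100; √(b/2)=0.80000, √(2b)=1.60000; F=0.80000×2.243=1.79440, v=11.94100/1.60000=7.46312
k=3: u−w=45.44900, u+w=8.20900; √(b/2)=0.80000, √(2b)=1.60000; F=0.80000×45.449=36.35920, v=8.20900/1.60000=5.13062

0: F=2.06800 v=30.22812
1: F=19.69040 v=-6.51187
2: F=1.79440 v=7.46312
3: F=36.35920 v=5.13062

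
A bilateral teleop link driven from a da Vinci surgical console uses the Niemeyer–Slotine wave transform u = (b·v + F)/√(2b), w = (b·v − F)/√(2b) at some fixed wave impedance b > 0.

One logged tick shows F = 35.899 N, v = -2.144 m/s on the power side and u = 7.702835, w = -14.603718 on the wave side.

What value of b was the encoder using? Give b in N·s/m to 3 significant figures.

u + w = -6.900883;  u + w = √(2b)·v, so √(2b) = -6.900883/(-2.144) = 3.218695.
b = (√(2b))²/2 = 10.360000/2 = 5.180000.
(Check via u − w = 2F/√(2b): u − w = 22.306553, 2F/√(2b) = 22.306553.)

b = 5.18 N·s/m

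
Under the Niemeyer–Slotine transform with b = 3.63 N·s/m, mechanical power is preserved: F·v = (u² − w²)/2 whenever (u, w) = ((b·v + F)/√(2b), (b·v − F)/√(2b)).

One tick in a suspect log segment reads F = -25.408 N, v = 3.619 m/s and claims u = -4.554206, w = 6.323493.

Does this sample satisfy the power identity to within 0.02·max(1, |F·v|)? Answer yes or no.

no

F·v = (-25.408)×3.619 = -91.951552 W.
(u² − w²)/2 = (20.740792 − 39.986564)/2 = -9.622886 W.
|Δ| = 82.328666;  2% of max(1, |F·v|) = 1.839031.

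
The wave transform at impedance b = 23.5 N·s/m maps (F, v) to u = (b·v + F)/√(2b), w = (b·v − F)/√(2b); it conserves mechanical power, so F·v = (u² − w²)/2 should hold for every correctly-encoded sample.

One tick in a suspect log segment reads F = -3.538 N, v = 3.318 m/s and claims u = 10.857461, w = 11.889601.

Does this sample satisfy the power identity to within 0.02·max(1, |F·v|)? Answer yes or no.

yes

F·v = (-3.538)×3.318 = -11.739084 W.
(u² − w²)/2 = (117.884459 − 141.362612)/2 = -11.739076 W.
|Δ| = 0.000008;  2% of max(1, |F·v|) = 0.234782.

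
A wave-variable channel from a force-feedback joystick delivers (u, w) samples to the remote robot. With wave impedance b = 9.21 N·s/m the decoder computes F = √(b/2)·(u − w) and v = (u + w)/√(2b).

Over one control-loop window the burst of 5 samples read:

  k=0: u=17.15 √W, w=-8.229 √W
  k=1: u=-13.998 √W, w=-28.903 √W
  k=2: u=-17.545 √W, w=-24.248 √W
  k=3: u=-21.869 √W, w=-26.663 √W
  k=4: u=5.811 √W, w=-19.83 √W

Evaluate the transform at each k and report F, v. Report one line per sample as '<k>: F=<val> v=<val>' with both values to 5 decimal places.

k=0: u−w=25.37900, u+w=8.92100; √(b/2)=2.14593, √(2b)=4.29185; F=2.14593×25.379=54.46147, v=8.92100/4.29185=2.07859
k=1: u−w=14.90500, u+w=-42.90100; √(b/2)=2.14593, √(2b)=4.29185; F=2.14593×14.905=31.98503, v=-42.90100/4.29185=-9.99592
k=2: u−w=6.70300, u+w=-41.79300; √(b/2)=2.14593, √(2b)=4.29185; F=2.14593×6.703=14.38414, v=-41.79300/4.29185=-9.73775
k=3: u−w=4.79400, u+w=-48.53200; √(b/2)=2.14593, √(2b)=4.29185; F=2.14593×4.794=10.28757, v=-48.53200/4.29185=-11.30794
k=4: u−w=25.64100, u+w=-14.01900; √(b/2)=2.14593, √(2b)=4.29185; F=2.14593×25.641=55.02370, v=-14.01900/4.29185=-3.26642

0: F=54.46147 v=2.07859
1: F=31.98503 v=-9.99592
2: F=14.38414 v=-9.73775
3: F=10.28757 v=-11.30794
4: F=55.02370 v=-3.26642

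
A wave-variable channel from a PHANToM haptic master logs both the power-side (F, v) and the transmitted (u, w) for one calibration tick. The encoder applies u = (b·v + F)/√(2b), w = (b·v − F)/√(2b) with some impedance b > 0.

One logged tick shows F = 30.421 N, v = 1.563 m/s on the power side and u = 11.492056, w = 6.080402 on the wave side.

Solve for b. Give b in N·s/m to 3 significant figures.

b = 63.2 N·s/m

u + w = 17.572458;  u + w = √(2b)·v, so √(2b) = 17.572458/1.563 = 11.242775.
b = (√(2b))²/2 = 126.399999/2 = 63.200000.
(Check via u − w = 2F/√(2b): u − w = 5.411654, 2F/√(2b) = 5.411653.)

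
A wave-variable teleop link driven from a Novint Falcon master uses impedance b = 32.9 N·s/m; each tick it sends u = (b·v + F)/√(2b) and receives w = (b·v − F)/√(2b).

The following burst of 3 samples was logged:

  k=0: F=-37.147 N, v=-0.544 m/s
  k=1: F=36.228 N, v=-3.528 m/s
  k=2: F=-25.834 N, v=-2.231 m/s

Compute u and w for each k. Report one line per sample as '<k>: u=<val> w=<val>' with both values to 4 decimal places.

k=0: b·v=32.9×(-0.544)=-17.8976; √(2b)=8.1117; u=(-17.8976+(-37.147))/8.1117=-6.7858, w=(-17.8976−(-37.147))/8.1117=2.3730
k=1: b·v=32.9×(-3.528)=-116.0712; √(2b)=8.1117; u=(-116.0712+36.228)/8.1117=-9.8429, w=(-116.0712−36.228)/8.1117=-18.7752
k=2: b·v=32.9×(-2.231)=-73.3999; √(2b)=8.1117; u=(-73.3999+(-25.834))/8.1117=-12.2334, w=(-73.3999−(-25.834))/8.1117=-5.8638

0: u=-6.7858 w=2.3730
1: u=-9.8429 w=-18.7752
2: u=-12.2334 w=-5.8638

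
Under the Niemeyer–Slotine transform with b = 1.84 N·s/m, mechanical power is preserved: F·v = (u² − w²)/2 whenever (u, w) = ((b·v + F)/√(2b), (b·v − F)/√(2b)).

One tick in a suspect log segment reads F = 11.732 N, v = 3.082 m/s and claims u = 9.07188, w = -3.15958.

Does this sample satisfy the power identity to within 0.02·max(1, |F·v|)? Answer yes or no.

yes

F·v = 11.732×3.082 = 36.1580 W.
(u² − w²)/2 = (82.2990 − 9.9829)/2 = 36.1580 W.
|Δ| = 0.0000;  2% of max(1, |F·v|) = 0.7232.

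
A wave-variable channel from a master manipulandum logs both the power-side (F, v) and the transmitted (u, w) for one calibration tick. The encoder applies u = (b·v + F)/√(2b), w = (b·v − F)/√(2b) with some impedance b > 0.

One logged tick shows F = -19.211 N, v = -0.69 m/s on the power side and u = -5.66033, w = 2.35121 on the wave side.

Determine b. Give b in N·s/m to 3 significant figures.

u + w = -3.30912;  u + w = √(2b)·v, so √(2b) = -3.30912/(-0.69) = 4.79583.
b = (√(2b))²/2 = 22.99995/2 = 11.49997.
(Check via u − w = 2F/√(2b): u − w = -8.01154, 2F/√(2b) = -8.01155.)

b = 11.5 N·s/m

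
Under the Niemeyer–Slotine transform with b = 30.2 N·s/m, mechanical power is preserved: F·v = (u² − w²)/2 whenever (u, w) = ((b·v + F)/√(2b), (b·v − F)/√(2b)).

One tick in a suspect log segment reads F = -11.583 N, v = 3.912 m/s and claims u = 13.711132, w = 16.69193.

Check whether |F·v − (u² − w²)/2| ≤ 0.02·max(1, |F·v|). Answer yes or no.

yes

F·v = (-11.583)×3.912 = -45.312696 W.
(u² − w²)/2 = (187.995141 − 278.620527)/2 = -45.312693 W.
|Δ| = 0.000003;  2% of max(1, |F·v|) = 0.906254.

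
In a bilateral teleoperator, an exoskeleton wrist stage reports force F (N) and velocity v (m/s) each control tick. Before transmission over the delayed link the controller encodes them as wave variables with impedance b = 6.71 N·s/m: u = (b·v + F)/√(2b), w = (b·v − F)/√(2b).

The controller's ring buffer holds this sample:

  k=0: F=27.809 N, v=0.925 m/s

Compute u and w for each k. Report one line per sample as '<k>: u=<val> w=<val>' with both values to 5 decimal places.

k=0: b·v=6.71×0.925=6.20675; √(2b)=3.66333; u=(6.20675+27.809)/3.66333=9.28547, w=(6.20675−27.809)/3.66333=-5.89689

0: u=9.28547 w=-5.89689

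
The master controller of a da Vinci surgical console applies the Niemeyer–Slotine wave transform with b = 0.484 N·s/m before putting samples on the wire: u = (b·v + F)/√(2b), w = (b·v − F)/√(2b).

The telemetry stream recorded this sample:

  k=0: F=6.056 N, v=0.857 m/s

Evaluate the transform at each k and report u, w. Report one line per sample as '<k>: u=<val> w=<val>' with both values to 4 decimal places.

0: u=6.5769 w=-5.7337

k=0: b·v=0.484×0.857=0.4148; √(2b)=0.9839; u=(0.4148+6.056)/0.9839=6.5769, w=(0.4148−6.056)/0.9839=-5.7337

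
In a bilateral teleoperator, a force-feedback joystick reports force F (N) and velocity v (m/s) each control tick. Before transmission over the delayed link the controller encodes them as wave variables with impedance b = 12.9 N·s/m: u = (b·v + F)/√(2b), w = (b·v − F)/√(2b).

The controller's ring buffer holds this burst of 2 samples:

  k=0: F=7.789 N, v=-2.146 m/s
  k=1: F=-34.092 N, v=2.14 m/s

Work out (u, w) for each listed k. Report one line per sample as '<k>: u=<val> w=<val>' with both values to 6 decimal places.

k=0: b·v=12.9×(-2.146)=-27.683400; √(2b)=5.079370; u=(-27.683400+7.789)/5.079370=-3.916706, w=(-27.683400−7.789)/5.079370=-6.983622
k=1: b·v=12.9×2.14=27.606000; √(2b)=5.079370; u=(27.606000+(-34.092))/5.079370=-1.276930, w=(27.606000−(-34.092))/5.079370=12.146782

0: u=-3.916706 w=-6.983622
1: u=-1.276930 w=12.146782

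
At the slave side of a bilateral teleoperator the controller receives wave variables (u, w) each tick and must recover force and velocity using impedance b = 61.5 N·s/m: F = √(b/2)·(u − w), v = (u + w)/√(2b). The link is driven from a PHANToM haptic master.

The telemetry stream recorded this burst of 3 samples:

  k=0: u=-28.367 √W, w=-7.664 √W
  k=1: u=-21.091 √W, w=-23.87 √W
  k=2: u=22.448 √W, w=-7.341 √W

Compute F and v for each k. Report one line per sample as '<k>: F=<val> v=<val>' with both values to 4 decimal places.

0: F=-114.8037 v=-3.2488
1: F=15.4103 v=-4.0540
2: F=165.1880 v=1.3622

k=0: u−w=-20.7030, u+w=-36.0310; √(b/2)=5.5453, √(2b)=11.0905; F=5.5453×(-20.703)=-114.8037, v=-36.0310/11.0905=-3.2488
k=1: u−w=2.7790, u+w=-44.9610; √(b/2)=5.5453, √(2b)=11.0905; F=5.5453×2.779=15.4103, v=-44.9610/11.0905=-4.0540
k=2: u−w=29.7890, u+w=15.1070; √(b/2)=5.5453, √(2b)=11.0905; F=5.5453×29.789=165.1880, v=15.1070/11.0905=1.3622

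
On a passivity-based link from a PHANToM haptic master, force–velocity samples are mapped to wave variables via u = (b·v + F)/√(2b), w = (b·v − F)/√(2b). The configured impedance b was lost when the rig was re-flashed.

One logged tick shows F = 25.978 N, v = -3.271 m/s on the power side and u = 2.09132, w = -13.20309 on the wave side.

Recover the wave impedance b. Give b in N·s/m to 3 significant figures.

b = 5.77 N·s/m

u + w = -11.1118;  u + w = √(2b)·v, so √(2b) = -11.1118/(-3.271) = 3.3971.
b = (√(2b))²/2 = 11.5400/2 = 5.7700.
(Check via u − w = 2F/√(2b): u − w = 15.2944, 2F/√(2b) = 15.2944.)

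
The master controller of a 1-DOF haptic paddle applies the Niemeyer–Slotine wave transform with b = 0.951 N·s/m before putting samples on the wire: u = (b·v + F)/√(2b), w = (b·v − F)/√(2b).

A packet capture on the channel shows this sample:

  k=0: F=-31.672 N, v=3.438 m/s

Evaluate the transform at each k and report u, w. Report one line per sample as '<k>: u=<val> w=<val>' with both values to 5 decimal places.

0: u=-20.59448 w=25.33592

k=0: b·v=0.951×3.438=3.26954; √(2b)=1.37913; u=(3.26954+(-31.672))/1.37913=-20.59448, w=(3.26954−(-31.672))/1.37913=25.33592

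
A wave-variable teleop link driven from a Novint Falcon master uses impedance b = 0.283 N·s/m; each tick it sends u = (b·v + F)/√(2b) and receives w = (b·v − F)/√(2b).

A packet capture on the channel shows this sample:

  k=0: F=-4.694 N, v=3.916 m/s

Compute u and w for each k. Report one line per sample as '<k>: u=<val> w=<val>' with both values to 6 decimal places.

k=0: b·v=0.283×3.916=1.108228; √(2b)=0.752330; u=(1.108228+(-4.694))/0.752330=-4.766224, w=(1.108228−(-4.694))/0.752330=7.712347

0: u=-4.766224 w=7.712347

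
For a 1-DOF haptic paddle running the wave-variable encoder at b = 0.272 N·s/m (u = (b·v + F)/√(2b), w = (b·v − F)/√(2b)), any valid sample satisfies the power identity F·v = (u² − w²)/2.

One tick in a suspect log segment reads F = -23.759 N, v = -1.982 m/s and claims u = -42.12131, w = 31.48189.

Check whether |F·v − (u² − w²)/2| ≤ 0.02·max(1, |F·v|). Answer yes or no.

no

F·v = (-23.759)×(-1.982) = 47.09034 W.
(u² − w²)/2 = (1774.20476 − 991.10940)/2 = 391.54768 W.
|Δ| = 344.45734;  2% of max(1, |F·v|) = 0.94181.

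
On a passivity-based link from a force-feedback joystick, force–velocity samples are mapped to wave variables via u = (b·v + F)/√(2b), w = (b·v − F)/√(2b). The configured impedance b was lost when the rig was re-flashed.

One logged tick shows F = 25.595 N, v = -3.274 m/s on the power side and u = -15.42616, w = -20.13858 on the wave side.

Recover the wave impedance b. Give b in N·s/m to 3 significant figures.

b = 59 N·s/m

u + w = -35.5647;  u + w = √(2b)·v, so √(2b) = -35.5647/(-3.274) = 10.8628.
b = (√(2b))²/2 = 118.0000/2 = 59.0000.
(Check via u − w = 2F/√(2b): u − w = 4.7124, 2F/√(2b) = 4.7124.)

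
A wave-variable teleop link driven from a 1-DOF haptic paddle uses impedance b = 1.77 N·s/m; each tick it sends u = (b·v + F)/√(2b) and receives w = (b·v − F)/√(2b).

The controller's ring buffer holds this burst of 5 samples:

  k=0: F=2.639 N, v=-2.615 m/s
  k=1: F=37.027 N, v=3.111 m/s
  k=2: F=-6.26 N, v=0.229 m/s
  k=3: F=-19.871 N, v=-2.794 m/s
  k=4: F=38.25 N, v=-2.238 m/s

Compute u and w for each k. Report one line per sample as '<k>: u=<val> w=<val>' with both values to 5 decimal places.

0: u=-1.05743 w=-3.86266
1: u=22.60628 w=-16.75297
2: u=-3.11172 w=3.54258
3: u=-13.18976 w=7.93288
4: u=18.22426 w=-22.43503

k=0: b·v=1.77×(-2.615)=-4.62855; √(2b)=1.88149; u=(-4.62855+2.639)/1.88149=-1.05743, w=(-4.62855−2.639)/1.88149=-3.86266
k=1: b·v=1.77×3.111=5.50647; √(2b)=1.88149; u=(5.50647+37.027)/1.88149=22.60628, w=(5.50647−37.027)/1.88149=-16.75297
k=2: b·v=1.77×0.229=0.40533; √(2b)=1.88149; u=(0.40533+(-6.26))/1.88149=-3.11172, w=(0.40533−(-6.26))/1.88149=3.54258
k=3: b·v=1.77×(-2.794)=-4.94538; √(2b)=1.88149; u=(-4.94538+(-19.871))/1.88149=-13.18976, w=(-4.94538−(-19.871))/1.88149=7.93288
k=4: b·v=1.77×(-2.238)=-3.96126; √(2b)=1.88149; u=(-3.96126+38.25)/1.88149=18.22426, w=(-3.96126−38.25)/1.88149=-22.43503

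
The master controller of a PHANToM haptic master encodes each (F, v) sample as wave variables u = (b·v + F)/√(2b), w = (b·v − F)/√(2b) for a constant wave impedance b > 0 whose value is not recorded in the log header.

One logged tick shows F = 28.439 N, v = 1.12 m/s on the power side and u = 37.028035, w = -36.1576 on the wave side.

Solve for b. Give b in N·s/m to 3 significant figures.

b = 0.302 N·s/m

u + w = 0.870435;  u + w = √(2b)·v, so √(2b) = 0.870435/1.12 = 0.777174.
b = (√(2b))²/2 = 0.604000/2 = 0.302000.
(Check via u − w = 2F/√(2b): u − w = 73.185635, 2F/√(2b) = 73.185660.)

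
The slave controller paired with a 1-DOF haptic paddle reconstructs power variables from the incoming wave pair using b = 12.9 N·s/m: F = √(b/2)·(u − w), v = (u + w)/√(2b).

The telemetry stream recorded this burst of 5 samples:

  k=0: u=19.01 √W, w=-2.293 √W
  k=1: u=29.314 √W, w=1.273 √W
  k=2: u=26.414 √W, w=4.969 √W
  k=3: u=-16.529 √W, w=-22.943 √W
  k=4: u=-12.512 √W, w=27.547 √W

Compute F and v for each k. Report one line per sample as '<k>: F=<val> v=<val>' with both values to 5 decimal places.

k=0: u−w=21.30300, u+w=16.71700; √(b/2)=2.53969, √(2b)=5.07937; F=2.53969×21.303=54.10291, v=16.71700/5.07937=3.29116
k=1: u−w=28.04100, u+w=30.58700; √(b/2)=2.53969, √(2b)=5.07937; F=2.53969×28.041=71.21531, v=30.58700/5.07937=6.02181
k=2: u−w=21.44500, u+w=31.38300; √(b/2)=2.53969, √(2b)=5.07937; F=2.53969×21.445=54.46355, v=31.38300/5.07937=6.17852
k=3: u−w=6.41400, u+w=-39.47200; √(b/2)=2.53969, √(2b)=5.07937; F=2.53969×6.414=16.28954, v=-39.47200/5.07937=-7.77104
k=4: u−w=-40.05900, u+w=15.03500; √(b/2)=2.53969, √(2b)=5.07937; F=2.53969×(-40.059)=-101.73724, v=15.03500/5.07937=2.96001

0: F=54.10291 v=3.29116
1: F=71.21531 v=6.02181
2: F=54.46355 v=6.17852
3: F=16.28954 v=-7.77104
4: F=-101.73724 v=2.96001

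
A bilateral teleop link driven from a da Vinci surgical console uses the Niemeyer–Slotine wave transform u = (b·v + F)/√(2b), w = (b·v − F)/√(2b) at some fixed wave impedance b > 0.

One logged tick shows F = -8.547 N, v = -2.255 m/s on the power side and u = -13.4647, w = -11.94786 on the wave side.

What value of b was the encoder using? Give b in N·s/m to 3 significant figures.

u + w = -25.4126;  u + w = √(2b)·v, so √(2b) = -25.4126/(-2.255) = 11.2694.
b = (√(2b))²/2 = 127.0000/2 = 63.5000.
(Check via u − w = 2F/√(2b): u − w = -1.5168, 2F/√(2b) = -1.5168.)

b = 63.5 N·s/m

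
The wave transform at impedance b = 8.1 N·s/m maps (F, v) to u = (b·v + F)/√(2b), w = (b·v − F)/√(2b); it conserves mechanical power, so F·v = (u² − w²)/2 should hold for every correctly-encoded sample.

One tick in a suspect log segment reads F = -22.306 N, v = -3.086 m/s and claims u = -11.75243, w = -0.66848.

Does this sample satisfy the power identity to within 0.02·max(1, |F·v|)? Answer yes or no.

F·v = (-22.306)×(-3.086) = 68.83632 W.
(u² − w²)/2 = (138.11961 − 0.44687)/2 = 68.83637 W.
|Δ| = 0.00006;  2% of max(1, |F·v|) = 1.37673.

yes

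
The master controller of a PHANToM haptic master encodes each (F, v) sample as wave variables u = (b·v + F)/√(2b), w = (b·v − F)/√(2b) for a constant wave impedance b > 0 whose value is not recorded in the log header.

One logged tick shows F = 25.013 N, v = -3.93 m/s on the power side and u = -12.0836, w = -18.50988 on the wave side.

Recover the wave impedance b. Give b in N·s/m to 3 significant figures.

u + w = -30.59348;  u + w = √(2b)·v, so √(2b) = -30.59348/(-3.93) = 7.78460.
b = (√(2b))²/2 = 60.60001/2 = 30.30000.
(Check via u − w = 2F/√(2b): u − w = 6.42628, 2F/√(2b) = 6.42628.)

b = 30.3 N·s/m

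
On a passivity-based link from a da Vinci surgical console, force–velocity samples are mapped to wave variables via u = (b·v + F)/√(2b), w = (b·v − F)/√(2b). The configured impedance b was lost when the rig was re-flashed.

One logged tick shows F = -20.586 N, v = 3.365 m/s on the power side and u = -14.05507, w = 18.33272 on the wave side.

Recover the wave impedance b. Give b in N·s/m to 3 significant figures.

u + w = 4.27765;  u + w = √(2b)·v, so √(2b) = 4.27765/3.365 = 1.27122.
b = (√(2b))²/2 = 1.61600/2 = 0.80800.
(Check via u − w = 2F/√(2b): u − w = -32.38779, 2F/√(2b) = -32.38783.)

b = 0.808 N·s/m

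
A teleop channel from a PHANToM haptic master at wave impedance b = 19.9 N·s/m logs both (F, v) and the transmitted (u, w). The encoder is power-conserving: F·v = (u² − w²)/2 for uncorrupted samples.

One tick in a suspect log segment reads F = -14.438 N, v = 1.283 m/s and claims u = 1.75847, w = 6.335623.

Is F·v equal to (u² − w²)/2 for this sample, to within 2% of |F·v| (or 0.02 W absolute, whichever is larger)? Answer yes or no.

F·v = (-14.438)×1.283 = -18.523954 W.
(u² − w²)/2 = (3.092217 − 40.140119)/2 = -18.523951 W.
|Δ| = 0.000003;  2% of max(1, |F·v|) = 0.370479.

yes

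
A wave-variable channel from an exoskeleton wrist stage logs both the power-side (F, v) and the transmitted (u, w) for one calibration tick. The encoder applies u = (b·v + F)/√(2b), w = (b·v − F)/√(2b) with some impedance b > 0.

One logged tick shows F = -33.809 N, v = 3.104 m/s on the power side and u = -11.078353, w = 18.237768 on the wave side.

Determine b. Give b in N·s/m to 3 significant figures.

u + w = 7.159415;  u + w = √(2b)·v, so √(2b) = 7.159415/3.104 = 2.306513.
b = (√(2b))²/2 = 5.320000/2 = 2.660000.
(Check via u − w = 2F/√(2b): u − w = -29.316121, 2F/√(2b) = -29.316120.)

b = 2.66 N·s/m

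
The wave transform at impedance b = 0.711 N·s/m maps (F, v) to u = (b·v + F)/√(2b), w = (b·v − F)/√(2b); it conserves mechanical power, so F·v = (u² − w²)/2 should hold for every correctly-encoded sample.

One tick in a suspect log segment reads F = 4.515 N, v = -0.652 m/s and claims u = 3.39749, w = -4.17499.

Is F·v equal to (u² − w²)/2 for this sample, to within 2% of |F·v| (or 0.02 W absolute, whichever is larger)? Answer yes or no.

F·v = 4.515×(-0.652) = -2.94378 W.
(u² − w²)/2 = (11.54294 − 17.43054)/2 = -2.94380 W.
|Δ| = 0.00002;  2% of max(1, |F·v|) = 0.05888.

yes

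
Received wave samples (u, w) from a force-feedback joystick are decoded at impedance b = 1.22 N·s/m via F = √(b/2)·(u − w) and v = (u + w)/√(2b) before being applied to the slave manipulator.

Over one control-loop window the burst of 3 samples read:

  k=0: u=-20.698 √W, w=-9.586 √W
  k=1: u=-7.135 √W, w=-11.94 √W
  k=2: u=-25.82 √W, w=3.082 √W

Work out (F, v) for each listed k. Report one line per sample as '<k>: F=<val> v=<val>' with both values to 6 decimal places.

0: F=-8.678749 v=-19.387344
1: F=3.752825 v=-12.211517
2: F=-22.573184 v=-14.556513

k=0: u−w=-11.112000, u+w=-30.284000; √(b/2)=0.781025, √(2b)=1.562050; F=0.781025×(-11.112)=-8.678749, v=-30.284000/1.562050=-19.387344
k=1: u−w=4.805000, u+w=-19.075000; √(b/2)=0.781025, √(2b)=1.562050; F=0.781025×4.805=3.752825, v=-19.075000/1.562050=-12.211517
k=2: u−w=-28.902000, u+w=-22.738000; √(b/2)=0.781025, √(2b)=1.562050; F=0.781025×(-28.902)=-22.573184, v=-22.738000/1.562050=-14.556513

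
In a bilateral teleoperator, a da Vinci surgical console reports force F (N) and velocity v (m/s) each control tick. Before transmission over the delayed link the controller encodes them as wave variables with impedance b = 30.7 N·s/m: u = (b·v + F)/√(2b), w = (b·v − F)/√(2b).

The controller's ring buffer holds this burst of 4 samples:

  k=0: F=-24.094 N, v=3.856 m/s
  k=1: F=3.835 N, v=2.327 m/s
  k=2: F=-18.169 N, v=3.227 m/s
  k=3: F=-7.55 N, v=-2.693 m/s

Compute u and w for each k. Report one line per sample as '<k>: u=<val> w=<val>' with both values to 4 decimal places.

0: u=12.0326 w=18.1823
1: u=9.6064 w=8.6276
2: u=10.3244 w=14.9618
3: u=-11.5144 w=-9.5874

k=0: b·v=30.7×3.856=118.3792; √(2b)=7.8358; u=(118.3792+(-24.094))/7.8358=12.0326, w=(118.3792−(-24.094))/7.8358=18.1823
k=1: b·v=30.7×2.327=71.4389; √(2b)=7.8358; u=(71.4389+3.835)/7.8358=9.6064, w=(71.4389−3.835)/7.8358=8.6276
k=2: b·v=30.7×3.227=99.0689; √(2b)=7.8358; u=(99.0689+(-18.169))/7.8358=10.3244, w=(99.0689−(-18.169))/7.8358=14.9618
k=3: b·v=30.7×(-2.693)=-82.6751; √(2b)=7.8358; u=(-82.6751+(-7.55))/7.8358=-11.5144, w=(-82.6751−(-7.55))/7.8358=-9.5874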